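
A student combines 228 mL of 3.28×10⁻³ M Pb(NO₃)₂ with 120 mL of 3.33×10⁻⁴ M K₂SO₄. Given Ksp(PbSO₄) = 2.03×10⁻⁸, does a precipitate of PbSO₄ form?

Yes

The combined volume is 348 mL.
[Pb²⁺] = (3.28×10⁻³)(228)/348 = 2.15×10⁻³ M
[SO₄²⁻] = (3.33×10⁻⁴)(120)/348 = 1.15×10⁻⁴ M
Q = [Pb²⁺][SO₄²⁻] = 2.47×10⁻⁷
Q = 2.47×10⁻⁷ > Ksp = 2.03×10⁻⁸, so the solution is supersaturated and PbSO₄ precipitates.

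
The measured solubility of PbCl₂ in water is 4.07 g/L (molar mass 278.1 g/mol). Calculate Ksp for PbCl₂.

Ksp = 1.25×10⁻⁵

Convert to molarity: s = 4.07 / 278.1 = 1.4635×10⁻² mol/L
PbCl₂(s) ⇌ Pb²⁺(aq) + 2 Cl⁻(aq)
Let s be the molar solubility. Then [Pb²⁺] = s and [Cl⁻] = 2s.
Ksp = [Pb²⁺][Cl⁻]^2 = s · (2s)^2 = 4s^3
Ksp = 4 × (1.4635×10⁻²)^3 = 1.25×10⁻⁵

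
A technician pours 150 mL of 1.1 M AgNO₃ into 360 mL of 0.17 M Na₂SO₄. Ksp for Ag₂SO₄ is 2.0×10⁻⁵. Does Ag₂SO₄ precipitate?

Yes

The combined volume is 510 mL.
[Ag⁺] = (1.1)(150)/510 = 0.32 M
[SO₄²⁻] = (0.17)(360)/510 = 0.12 M
Q = [Ag⁺]^2[SO₄²⁻] = 1.3×10⁻²
Because Q > Ksp (1.3×10⁻² vs 2.0×10⁻⁵), a precipitate of Ag₂SO₄ forms.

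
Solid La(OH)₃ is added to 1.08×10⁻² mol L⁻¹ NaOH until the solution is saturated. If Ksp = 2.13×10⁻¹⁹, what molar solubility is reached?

La(OH)₃(s) ⇌ La³⁺(aq) + 3 OH⁻(aq)
With OH⁻ already at 1.08×10⁻² mol L⁻¹ and s small, take [OH⁻] ≈ 1.08×10⁻² mol L⁻¹ and [La³⁺] = s.
Ksp = [La³⁺][OH⁻]^3 = s(1.08×10⁻²)^3
s = 2.13×10⁻¹⁹ / (1.08×10⁻²)^3 = 1.69×10⁻¹³
s = 1.69×10⁻¹³ mol L⁻¹

1.69×10⁻¹³ M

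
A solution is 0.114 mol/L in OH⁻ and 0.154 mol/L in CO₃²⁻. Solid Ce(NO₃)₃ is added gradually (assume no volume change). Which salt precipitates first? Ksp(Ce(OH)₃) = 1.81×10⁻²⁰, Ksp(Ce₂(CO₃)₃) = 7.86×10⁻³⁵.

Ce(OH)₃

A salt starts to precipitate once the ion product Q reaches its Ksp.
For Ce(OH)₃: [Ce³⁺] = (Ksp/[OH⁻]^3) = 1.22×10⁻¹⁷ mol/L
For Ce₂(CO₃)₃: [Ce³⁺] = (Ksp/[CO₃²⁻]^3)^(1/2) = 1.47×10⁻¹⁶ mol/L
Since Ce(OH)₃ needs less Ce³⁺ to reach saturation, it precipitates first.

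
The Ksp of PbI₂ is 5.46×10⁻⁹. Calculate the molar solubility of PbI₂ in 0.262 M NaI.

7.95×10⁻⁸ M

PbI₂(s) ⇌ Pb²⁺(aq) + 2 I⁻(aq)
I⁻ is already present at 0.262 M. If s mol/L of PbI₂ dissolves, [Pb²⁺] = s while [I⁻] ≈ 0.262 M.
Ksp = [Pb²⁺][I⁻]^2 = s(0.262)^2
s = 5.46×10⁻⁹ / (0.262)^2 = 7.95×10⁻⁸
s = 7.95×10⁻⁸ M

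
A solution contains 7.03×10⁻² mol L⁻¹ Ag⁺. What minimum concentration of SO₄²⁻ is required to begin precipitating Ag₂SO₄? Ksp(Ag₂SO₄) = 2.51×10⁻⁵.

Each salt precipitates once Q = Ksp for that salt.
Ag₂SO₄(s) ⇌ 2 Ag⁺(aq) + SO₄²⁻(aq)
Ksp = [Ag⁺]^2[SO₄²⁻] = [SO₄²⁻](7.03×10⁻²)^2
[SO₄²⁻] = 2.51×10⁻⁵ / (7.03×10⁻²)^2 = 5.08×10⁻³
[SO₄²⁻] = 5.08×10⁻³ mol L⁻¹

5.08×10⁻³ M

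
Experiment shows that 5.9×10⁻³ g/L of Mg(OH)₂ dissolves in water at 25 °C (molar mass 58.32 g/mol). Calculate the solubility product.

Ksp = 4.1×10⁻¹²

Convert to molarity: s = 5.9×10⁻³ / 58.32 = 1.012×10⁻⁴ mol/L
Mg(OH)₂(s) ⇌ Mg²⁺(aq) + 2 OH⁻(aq)
For each mole of Mg(OH)₂ that dissolves per liter, [Mg²⁺] = s and [OH⁻] = 2s; let s denote this solubility.
Ksp = [Mg²⁺][OH⁻]^2 = s · (2s)^2 = 4s^3
Ksp = 4 × (1.012×10⁻⁴)^3 = 4.1×10⁻¹²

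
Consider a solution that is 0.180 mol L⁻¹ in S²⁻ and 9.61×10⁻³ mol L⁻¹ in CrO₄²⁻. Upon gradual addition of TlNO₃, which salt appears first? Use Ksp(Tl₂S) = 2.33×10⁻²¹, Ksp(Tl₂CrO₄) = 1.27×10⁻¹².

Tl₂S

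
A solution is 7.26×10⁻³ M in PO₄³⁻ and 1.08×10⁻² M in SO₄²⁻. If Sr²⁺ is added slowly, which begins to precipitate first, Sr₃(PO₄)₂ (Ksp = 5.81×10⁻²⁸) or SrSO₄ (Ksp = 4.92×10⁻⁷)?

Precipitation begins when Q = Ksp.
For Sr₃(PO₄)₂: [Sr²⁺] = (Ksp/[PO₄³⁻]^2)^(1/3) = 2.23×10⁻⁸ M
For SrSO₄: [Sr²⁺] = (Ksp/[SO₄²⁻]) = 4.56×10⁻⁵ M
Since Sr₃(PO₄)₂ needs less Sr²⁺ to reach saturation, it precipitates first.

Sr₃(PO₄)₂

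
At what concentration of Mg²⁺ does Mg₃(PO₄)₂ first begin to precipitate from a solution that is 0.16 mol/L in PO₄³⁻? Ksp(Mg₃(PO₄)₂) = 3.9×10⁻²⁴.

5.3×10⁻⁸ M

Precipitation of each salt begins when its ion product equals Ksp.
Mg₃(PO₄)₂(s) ⇌ 3 Mg²⁺(aq) + 2 PO₄³⁻(aq)
Ksp = [Mg²⁺]^3[PO₄³⁻]^2 = [Mg²⁺]^3(0.16)^2
[Mg²⁺]^3 = 3.9×10⁻²⁴ / (0.16)^2 = 1.5×10⁻²²
[Mg²⁺] = 5.3×10⁻⁸ mol/L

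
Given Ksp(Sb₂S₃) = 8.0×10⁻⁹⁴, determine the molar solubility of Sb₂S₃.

Sb₂S₃(s) ⇌ 2 Sb³⁺(aq) + 3 S²⁻(aq)
With molar solubility s: [Sb³⁺] = 2s, [S²⁻] = 3s.
Ksp = [Sb³⁺]^2[S²⁻]^3 = (2s)^2 · (3s)^3 = 108s^5
108s^5 = 8.0×10⁻⁹⁴  ⇒  s^5 = 7.4×10⁻⁹⁶
s = (7.4×10⁻⁹⁶)^(1/5) = 9.4×10⁻²⁰ M

9.4×10⁻²⁰ M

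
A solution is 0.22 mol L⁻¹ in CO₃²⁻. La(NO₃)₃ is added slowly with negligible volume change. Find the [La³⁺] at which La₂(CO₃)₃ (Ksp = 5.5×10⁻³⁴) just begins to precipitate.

The threshold for precipitation is Q = Ksp.
La₂(CO₃)₃(s) ⇌ 2 La³⁺(aq) + 3 CO₃²⁻(aq)
Ksp = [La³⁺]^2[CO₃²⁻]^3 = [La³⁺]^2(0.22)^3
[La³⁺]^2 = 5.5×10⁻³⁴ / (0.22)^3 = 5.2×10⁻³²
[La³⁺] = 2.3×10⁻¹⁶ mol L⁻¹

2.3×10⁻¹⁶ M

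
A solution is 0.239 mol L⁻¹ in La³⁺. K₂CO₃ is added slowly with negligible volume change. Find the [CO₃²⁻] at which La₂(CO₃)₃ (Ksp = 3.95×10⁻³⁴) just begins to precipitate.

1.91×10⁻¹¹ M

A salt starts to precipitate once the ion product Q reaches its Ksp.
La₂(CO₃)₃(s) ⇌ 2 La³⁺(aq) + 3 CO₃²⁻(aq)
Ksp = [La³⁺]^2[CO₃²⁻]^3 = [CO₃²⁻]^3(0.239)^2
[CO₃²⁻]^3 = 3.95×10⁻³⁴ / (0.239)^2 = 6.92×10⁻³³
[CO₃²⁻] = 1.91×10⁻¹¹ mol L⁻¹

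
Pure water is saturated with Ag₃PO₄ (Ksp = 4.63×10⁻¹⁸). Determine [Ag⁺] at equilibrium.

6.10×10⁻⁵ M

Ag₃PO₄(s) ⇌ 3 Ag⁺(aq) + PO₄³⁻(aq)
Let s be the molar solubility. Then [Ag⁺] = 3s and [PO₄³⁻] = s.
Ksp = [Ag⁺]^3[PO₄³⁻] = (3s)^3 · s = 27s^4 = 4.63×10⁻¹⁸
s = 2.03×10⁻⁵ M
[Ag⁺] = 3s = 6.10×10⁻⁵ M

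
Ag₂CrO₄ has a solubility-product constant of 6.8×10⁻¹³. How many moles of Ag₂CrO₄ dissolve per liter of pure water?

5.5×10⁻⁵ M

Ag₂CrO₄(s) ⇌ 2 Ag⁺(aq) + CrO₄²⁻(aq)
Let s be the molar solubility. Then [Ag⁺] = 2s and [CrO₄²⁻] = s.
Ksp = [Ag⁺]^2[CrO₄²⁻] = (2s)^2 · s = 4s^3
4s^3 = 6.8×10⁻¹³  ⇒  s^3 = 1.7×10⁻¹³
s = (1.7×10⁻¹³)^(1/3) = 5.5×10⁻⁵ mol/L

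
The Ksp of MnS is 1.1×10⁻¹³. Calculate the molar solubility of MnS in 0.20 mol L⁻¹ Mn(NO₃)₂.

5.5×10⁻¹³ M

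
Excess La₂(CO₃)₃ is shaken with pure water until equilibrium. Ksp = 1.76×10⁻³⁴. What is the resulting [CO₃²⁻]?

2.09×10⁻⁷ M

La₂(CO₃)₃(s) ⇌ 2 La³⁺(aq) + 3 CO₃²⁻(aq)
If s mol/L of La₂(CO₃)₃ dissolves, [La³⁺] = 2s and [CO₃²⁻] = 3s.
Ksp = [La³⁺]^2[CO₃²⁻]^3 = (2s)^2 · (3s)^3 = 108s^5 = 1.76×10⁻³⁴
s = 6.96×10⁻⁸ mol/L
[CO₃²⁻] = 3s = 2.09×10⁻⁷ mol/L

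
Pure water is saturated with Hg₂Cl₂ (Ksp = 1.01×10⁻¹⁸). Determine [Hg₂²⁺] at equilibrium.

6.32×10⁻⁷ M

Hg₂Cl₂(s) ⇌ Hg₂²⁺(aq) + 2 Cl⁻(aq)
Call the molar solubility s, so that [Hg₂²⁺] = s and [Cl⁻] = 2s.
Ksp = [Hg₂²⁺][Cl⁻]^2 = s · (2s)^2 = 4s^3 = 1.01×10⁻¹⁸
s = 6.32×10⁻⁷ M
[Hg₂²⁺] = s = 6.32×10⁻⁷ M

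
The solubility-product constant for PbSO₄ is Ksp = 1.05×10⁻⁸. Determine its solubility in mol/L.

1.02×10⁻⁴ M

PbSO₄(s) ⇌ Pb²⁺(aq) + SO₄²⁻(aq)
If s mol/L of PbSO₄ dissolves, [Pb²⁺] = s and [SO₄²⁻] = s.
Ksp = [Pb²⁺][SO₄²⁻] = s · s = s^2
s^2 = 1.05×10⁻⁸
s = (1.05×10⁻⁸)^(1/2) = 1.02×10⁻⁴ mol L⁻¹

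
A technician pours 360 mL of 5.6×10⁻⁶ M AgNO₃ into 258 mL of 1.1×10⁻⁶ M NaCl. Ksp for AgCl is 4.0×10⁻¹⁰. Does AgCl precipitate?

The combined volume is 618 mL.
[Ag⁺] = (5.6×10⁻⁶)(360)/618 = 3.3×10⁻⁶ M
[Cl⁻] = (1.1×10⁻⁶)(258)/618 = 4.6×10⁻⁷ M
Q = [Ag⁺][Cl⁻] = 1.5×10⁻¹²
Q = 1.5×10⁻¹² < Ksp = 4.0×10⁻¹⁰, so the solution is unsaturated and no precipitate forms.

No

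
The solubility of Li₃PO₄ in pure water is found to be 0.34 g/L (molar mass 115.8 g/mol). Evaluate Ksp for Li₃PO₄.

Ksp = 2.0×10⁻⁹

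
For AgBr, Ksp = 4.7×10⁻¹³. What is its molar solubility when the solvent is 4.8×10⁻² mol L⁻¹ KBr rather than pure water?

AgBr(s) ⇌ Ag⁺(aq) + Br⁻(aq)
Let s be the solubility of AgBr here. The common ion gives [Br⁻] ≈ 4.8×10⁻² mol L⁻¹, and [Ag⁺] = s.
Ksp = [Ag⁺][Br⁻] = s(4.8×10⁻²)
s = 4.7×10⁻¹³ / (4.8×10⁻²) = 9.8×10⁻¹²
s = 9.8×10⁻¹² mol L⁻¹

9.8×10⁻¹² M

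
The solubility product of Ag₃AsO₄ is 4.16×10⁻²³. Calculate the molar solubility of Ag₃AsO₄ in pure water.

1.11×10⁻⁶ M

Ag₃AsO₄(s) ⇌ 3 Ag⁺(aq) + AsO₄³⁻(aq)
For each mole of Ag₃AsO₄ that dissolves per liter, [Ag⁺] = 3s and [AsO₄³⁻] = s; let s denote this solubility.
Ksp = [Ag⁺]^3[AsO₄³⁻] = (3s)^3 · s = 27s^4
27s^4 = 4.16×10⁻²³  ⇒  s^4 = 1.54×10⁻²⁴
s = (1.54×10⁻²⁴)^(1/4) = 1.11×10⁻⁶ M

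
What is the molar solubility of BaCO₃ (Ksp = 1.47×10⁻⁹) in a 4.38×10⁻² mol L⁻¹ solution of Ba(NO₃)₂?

3.36×10⁻⁸ M

BaCO₃(s) ⇌ Ba²⁺(aq) + CO₃²⁻(aq)
The solution already contains Ba²⁺ at 4.38×10⁻² mol L⁻¹. Let s be the molar solubility of BaCO₃.
[Ba²⁺] ≈ 4.38×10⁻² mol L⁻¹ (common ion dominates); [CO₃²⁻] = s.
Ksp = [Ba²⁺][CO₃²⁻] = (4.38×10⁻²)s
s = 1.47×10⁻⁹ / (4.38×10⁻²) = 3.36×10⁻⁸
s = 3.36×10⁻⁸ mol L⁻¹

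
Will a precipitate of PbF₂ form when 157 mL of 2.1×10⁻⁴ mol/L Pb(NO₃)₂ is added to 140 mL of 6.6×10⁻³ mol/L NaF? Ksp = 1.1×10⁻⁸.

No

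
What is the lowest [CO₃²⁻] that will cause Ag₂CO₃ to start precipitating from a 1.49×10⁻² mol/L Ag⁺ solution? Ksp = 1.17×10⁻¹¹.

Each salt precipitates once Q = Ksp for that salt.
Ag₂CO₃(s) ⇌ 2 Ag⁺(aq) + CO₃²⁻(aq)
Ksp = [Ag⁺]^2[CO₃²⁻] = [CO₃²⁻](1.49×10⁻²)^2
[CO₃²⁻] = 1.17×10⁻¹¹ / (1.49×10⁻²)^2 = 5.27×10⁻⁸
[CO₃²⁻] = 5.27×10⁻⁸ mol/L

5.27×10⁻⁸ M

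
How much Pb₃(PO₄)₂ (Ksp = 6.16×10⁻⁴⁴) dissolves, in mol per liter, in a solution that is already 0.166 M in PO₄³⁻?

Pb₃(PO₄)₂(s) ⇌ 3 Pb²⁺(aq) + 2 PO₄³⁻(aq)
Let s be the solubility of Pb₃(PO₄)₂ here. The common ion gives [PO₄³⁻] ≈ 0.166 M, and [Pb²⁺] = 3s.
Ksp = [Pb²⁺]^3[PO₄³⁻]^2 = (3s)^3(0.166)^2
(3s)^3 = 6.16×10⁻⁴⁴ / (0.166)^2 = 2.24×10⁻⁴²
s = 4.36×10⁻¹⁵ M

4.36×10⁻¹⁵ M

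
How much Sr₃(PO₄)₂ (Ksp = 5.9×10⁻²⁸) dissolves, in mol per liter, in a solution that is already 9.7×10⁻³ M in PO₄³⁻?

Sr₃(PO₄)₂(s) ⇌ 3 Sr²⁺(aq) + 2 PO₄³⁻(aq)
With PO₄³⁻ already at 9.7×10⁻³ M and s small, take [PO₄³⁻] ≈ 9.7×10⁻³ M and [Sr²⁺] = 3s.
Ksp = [Sr²⁺]^3[PO₄³⁻]^2 = (3s)^3(9.7×10⁻³)^2
(3s)^3 = 5.9×10⁻²⁸ / (9.7×10⁻³)^2 = 6.3×10⁻²⁴
s = 6.1×10⁻⁹ M

6.1×10⁻⁹ M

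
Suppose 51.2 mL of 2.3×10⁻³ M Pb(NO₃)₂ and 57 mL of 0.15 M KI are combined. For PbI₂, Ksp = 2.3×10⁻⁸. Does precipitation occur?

Yes

Total volume after mixing = 51.2 + 57 = 108.2 mL.
[Pb²⁺] = (2.3×10⁻³)(51.2)/108.2 = 1.1×10⁻³ M
[I⁻] = (0.15)(57)/108.2 = 7.9×10⁻² M
Q = [Pb²⁺][I⁻]^2 = 6.8×10⁻⁶
Q = 6.8×10⁻⁶ > Ksp = 2.3×10⁻⁸, so the solution is supersaturated and PbI₂ precipitates.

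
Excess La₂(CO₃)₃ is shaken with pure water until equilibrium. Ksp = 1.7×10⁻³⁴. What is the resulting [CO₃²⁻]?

2.1×10⁻⁷ M

La₂(CO₃)₃(s) ⇌ 2 La³⁺(aq) + 3 CO₃²⁻(aq)
Call the molar solubility s, so that [La³⁺] = 2s and [CO₃²⁻] = 3s.
Ksp = [La³⁺]^2[CO₃²⁻]^3 = (2s)^2 · (3s)^3 = 108s^5 = 1.7×10⁻³⁴
s = 6.9×10⁻⁸ mol L⁻¹
[CO₃²⁻] = 3s = 2.1×10⁻⁷ mol L⁻¹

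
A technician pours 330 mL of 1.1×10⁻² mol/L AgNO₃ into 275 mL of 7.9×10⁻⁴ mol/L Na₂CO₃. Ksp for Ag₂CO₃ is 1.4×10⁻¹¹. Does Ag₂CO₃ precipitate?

The combined volume is 605 mL.
[Ag⁺] = (1.1×10⁻²)(330)/605 = 6.0×10⁻³ mol/L
[CO₃²⁻] = (7.9×10⁻⁴)(275)/605 = 3.6×10⁻⁴ mol/L
Q = [Ag⁺]^2[CO₃²⁻] = 1.3×10⁻⁸
Because Q > Ksp (1.3×10⁻⁸ vs 1.4×10⁻¹¹), a precipitate of Ag₂CO₃ forms.

Yes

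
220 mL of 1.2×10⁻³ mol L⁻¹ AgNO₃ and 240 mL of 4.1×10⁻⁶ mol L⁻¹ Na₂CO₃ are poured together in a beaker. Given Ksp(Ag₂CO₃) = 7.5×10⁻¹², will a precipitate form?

The combined volume is 460 mL.
[Ag⁺] = (1.2×10⁻³)(220)/460 = 5.7×10⁻⁴ mol L⁻¹
[CO₃²⁻] = (4.1×10⁻⁶)(240)/460 = 2.1×10⁻⁶ mol L⁻¹
Q = [Ag⁺]^2[CO₃²⁻] = 7.0×10⁻¹³
Q < Ksp (7.0×10⁻¹³ vs 7.5×10⁻¹²); the solution remains unsaturated and no precipitate forms.

No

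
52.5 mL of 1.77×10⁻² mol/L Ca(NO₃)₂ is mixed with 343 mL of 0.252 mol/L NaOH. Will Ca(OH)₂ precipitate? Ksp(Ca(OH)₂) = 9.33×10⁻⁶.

After mixing, V = 52.5 mL + 343 mL = 395.5 mL.
[Ca²⁺] = (1.77×10⁻²)(52.5)/395.5 = 2.35×10⁻³ mol/L
[OH⁻] = (0.252)(343)/395.5 = 0.219 mol/L
Q = [Ca²⁺][OH⁻]^2 = 1.12×10⁻⁴
Since Q (1.12×10⁻⁴) exceeds Ksp (9.33×10⁻⁶), Ca(OH)₂ will precipitate.

Yes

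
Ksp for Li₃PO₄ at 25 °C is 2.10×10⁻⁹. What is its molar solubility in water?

2.97×10⁻³ M

Li₃PO₄(s) ⇌ 3 Li⁺(aq) + PO₄³⁻(aq)
With molar solubility s: [Li⁺] = 3s, [PO₄³⁻] = s.
Ksp = [Li⁺]^3[PO₄³⁻] = (3s)^3 · s = 27s^4
27s^4 = 2.10×10⁻⁹  ⇒  s^4 = 7.78×10⁻¹¹
s = (7.78×10⁻¹¹)^(1/4) = 2.97×10⁻³ mol L⁻¹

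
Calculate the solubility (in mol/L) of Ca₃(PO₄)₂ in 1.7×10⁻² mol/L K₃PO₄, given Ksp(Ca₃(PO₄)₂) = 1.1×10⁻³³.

5.2×10⁻¹¹ M

Ca₃(PO₄)₂(s) ⇌ 3 Ca²⁺(aq) + 2 PO₄³⁻(aq)
PO₄³⁻ is already present at 1.7×10⁻² mol/L. If s mol/L of Ca₃(PO₄)₂ dissolves, [Ca²⁺] = 3s while [PO₄³⁻] ≈ 1.7×10⁻² mol/L.
Ksp = [Ca²⁺]^3[PO₄³⁻]^2 = (3s)^3(1.7×10⁻²)^2
(3s)^3 = 1.1×10⁻³³ / (1.7×10⁻²)^2 = 3.8×10⁻³⁰
s = 5.2×10⁻¹¹ mol/L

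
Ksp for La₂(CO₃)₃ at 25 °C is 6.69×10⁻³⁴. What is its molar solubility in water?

9.09×10⁻⁸ M

La₂(CO₃)₃(s) ⇌ 2 La³⁺(aq) + 3 CO₃²⁻(aq)
If s mol/L of La₂(CO₃)₃ dissolves, [La³⁺] = 2s and [CO₃²⁻] = 3s.
Ksp = [La³⁺]^2[CO₃²⁻]^3 = (2s)^2 · (3s)^3 = 108s^5
108s^5 = 6.69×10⁻³⁴  ⇒  s^5 = 6.19×10⁻³⁶
s = 9.09×10⁻⁸ mol/L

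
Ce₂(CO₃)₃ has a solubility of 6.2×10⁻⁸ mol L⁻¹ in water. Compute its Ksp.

Ce₂(CO₃)₃(s) ⇌ 2 Ce³⁺(aq) + 3 CO₃²⁻(aq)
For each mole of Ce₂(CO₃)₃ that dissolves per liter, [Ce³⁺] = 2s and [CO₃²⁻] = 3s; let s denote this solubility.
Ksp = [Ce³⁺]^2[CO₃²⁻]^3 = (2s)^2 · (3s)^3 = 108s^5
Ksp = 108 × (6.2×10⁻⁸)^5 = 9.9×10⁻³⁵

Ksp = 9.9×10⁻³⁵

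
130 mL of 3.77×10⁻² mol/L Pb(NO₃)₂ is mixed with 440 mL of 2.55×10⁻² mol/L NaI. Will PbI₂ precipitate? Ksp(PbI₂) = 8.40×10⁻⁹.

Yes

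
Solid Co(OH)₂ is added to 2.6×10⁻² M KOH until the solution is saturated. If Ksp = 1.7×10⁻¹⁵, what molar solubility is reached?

2.5×10⁻¹² M

Co(OH)₂(s) ⇌ Co²⁺(aq) + 2 OH⁻(aq)
With OH⁻ already at 2.6×10⁻² M and s small, take [OH⁻] ≈ 2.6×10⁻² M and [Co²⁺] = s.
Ksp = [Co²⁺][OH⁻]^2 = s(2.6×10⁻²)^2
s = 1.7×10⁻¹⁵ / (2.6×10⁻²)^2 = 2.5×10⁻¹²
s = 2.5×10⁻¹² M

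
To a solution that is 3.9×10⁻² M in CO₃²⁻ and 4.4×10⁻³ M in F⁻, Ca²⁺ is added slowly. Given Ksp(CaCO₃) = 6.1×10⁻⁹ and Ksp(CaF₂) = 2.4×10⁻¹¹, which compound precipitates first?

CaCO₃

The threshold for precipitation is Q = Ksp.
For CaCO₃: [Ca²⁺] = (Ksp/[CO₃²⁻]) = 1.6×10⁻⁷ M
For CaF₂: [Ca²⁺] = (Ksp/[F⁻]^2) = 1.2×10⁻⁶ M
The smaller threshold [Ca²⁺] is reached first, so CaCO₃ precipitates first.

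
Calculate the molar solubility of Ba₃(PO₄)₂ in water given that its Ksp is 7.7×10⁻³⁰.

5.9×10⁻⁷ M

Ba₃(PO₄)₂(s) ⇌ 3 Ba²⁺(aq) + 2 PO₄³⁻(aq)
For each mole of Ba₃(PO₄)₂ that dissolves per liter, [Ba²⁺] = 3s and [PO₄³⁻] = 2s; let s denote this solubility.
Ksp = [Ba²⁺]^3[PO₄³⁻]^2 = (3s)^3 · (2s)^2 = 108s^5
108s^5 = 7.7×10⁻³⁰  ⇒  s^5 = 7.1×10⁻³²
Taking the 5th root, s = 5.9×10⁻⁷ mol/L.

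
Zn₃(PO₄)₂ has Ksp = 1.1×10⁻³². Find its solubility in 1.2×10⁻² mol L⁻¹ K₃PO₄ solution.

1.4×10⁻¹⁰ M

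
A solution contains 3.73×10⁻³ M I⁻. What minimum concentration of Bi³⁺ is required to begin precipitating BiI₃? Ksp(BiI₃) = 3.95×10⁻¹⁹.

Precipitation of each salt begins when its ion product equals Ksp.
BiI₃(s) ⇌ Bi³⁺(aq) + 3 I⁻(aq)
Ksp = [Bi³⁺][I⁻]^3 = [Bi³⁺](3.73×10⁻³)^3
[Bi³⁺] = 3.95×10⁻¹⁹ / (3.73×10⁻³)^3 = 7.61×10⁻¹²
[Bi³⁺] = 7.61×10⁻¹² M

7.61×10⁻¹² M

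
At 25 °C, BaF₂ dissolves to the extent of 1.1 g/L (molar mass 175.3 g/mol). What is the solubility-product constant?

Molar solubility s = (1.1 g/L) / (175.3 g/mol) = 6.275×10⁻³ mol/L
BaF₂(s) ⇌ Ba²⁺(aq) + 2 F⁻(aq)
Call the molar solubility s, so that [Ba²⁺] = s and [F⁻] = 2s.
Ksp = [Ba²⁺][F⁻]^2 = s · (2s)^2 = 4s^3
Ksp = 4 × (6.275×10⁻³)^3 = 9.9×10⁻⁷

Ksp = 9.9×10⁻⁷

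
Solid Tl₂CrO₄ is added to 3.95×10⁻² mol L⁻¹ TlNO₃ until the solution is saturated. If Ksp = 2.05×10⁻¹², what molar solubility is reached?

1.31×10⁻⁹ M

Tl₂CrO₄(s) ⇌ 2 Tl⁺(aq) + CrO₄²⁻(aq)
Let s be the solubility of Tl₂CrO₄ here. The common ion gives [Tl⁺] ≈ 3.95×10⁻² mol L⁻¹, and [CrO₄²⁻] = s.
Ksp = [Tl⁺]^2[CrO₄²⁻] = (3.95×10⁻²)^2s
s = 2.05×10⁻¹² / (3.95×10⁻²)^2 = 1.31×10⁻⁹
s = 1.31×10⁻⁹ mol L⁻¹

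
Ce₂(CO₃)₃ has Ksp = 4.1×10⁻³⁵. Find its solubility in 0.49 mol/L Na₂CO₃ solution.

Ce₂(CO₃)₃(s) ⇌ 2 Ce³⁺(aq) + 3 CO₃²⁻(aq)
CO₃²⁻ is already present at 0.49 mol/L. If s mol/L of Ce₂(CO₃)₃ dissolves, [Ce³⁺] = 2s while [CO₃²⁻] ≈ 0.49 mol/L.
Ksp = [Ce³⁺]^2[CO₃²⁻]^3 = (2s)^2(0.49)^3
(2s)^2 = 4.1×10⁻³⁵ / (0.49)^3 = 3.5×10⁻³⁴
s = 9.3×10⁻¹⁸ mol/L

9.3×10⁻¹⁸ M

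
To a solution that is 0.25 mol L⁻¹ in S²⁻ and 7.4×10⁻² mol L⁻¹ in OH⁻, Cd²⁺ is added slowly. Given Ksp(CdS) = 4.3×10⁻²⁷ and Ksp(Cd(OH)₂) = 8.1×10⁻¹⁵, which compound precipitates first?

CdS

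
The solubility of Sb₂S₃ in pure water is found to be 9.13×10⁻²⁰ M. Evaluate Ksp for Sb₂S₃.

Sb₂S₃(s) ⇌ 2 Sb³⁺(aq) + 3 S²⁻(aq)
If s mol/L of Sb₂S₃ dissolves, [Sb³⁺] = 2s and [S²⁻] = 3s.
Ksp = [Sb³⁺]^2[S²⁻]^3 = (2s)^2 · (3s)^3 = 108s^5
Ksp = 108 × (9.13×10⁻²⁰)^5 = 6.85×10⁻⁹⁴

Ksp = 6.85×10⁻⁹⁴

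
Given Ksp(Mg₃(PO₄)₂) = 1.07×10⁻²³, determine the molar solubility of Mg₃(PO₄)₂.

9.98×10⁻⁶ M

Mg₃(PO₄)₂(s) ⇌ 3 Mg²⁺(aq) + 2 PO₄³⁻(aq)
If s mol/L of Mg₃(PO₄)₂ dissolves, [Mg²⁺] = 3s and [PO₄³⁻] = 2s.
Ksp = [Mg²⁺]^3[PO₄³⁻]^2 = (3s)^3 · (2s)^2 = 108s^5
108s^5 = 1.07×10⁻²³  ⇒  s^5 = 9.91×10⁻²⁶
Taking the 5th root, s = 9.98×10⁻⁶ mol L⁻¹.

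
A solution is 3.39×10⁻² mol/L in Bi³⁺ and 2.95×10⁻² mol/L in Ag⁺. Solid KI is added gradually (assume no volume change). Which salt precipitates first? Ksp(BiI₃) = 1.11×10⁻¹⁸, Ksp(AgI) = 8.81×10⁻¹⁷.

AgI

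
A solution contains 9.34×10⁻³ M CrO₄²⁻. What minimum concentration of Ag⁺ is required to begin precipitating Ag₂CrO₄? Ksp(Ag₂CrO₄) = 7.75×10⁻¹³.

Precipitation begins when Q = Ksp.
Ag₂CrO₄(s) ⇌ 2 Ag⁺(aq) + CrO₄²⁻(aq)
Ksp = [Ag⁺]^2[CrO₄²⁻] = [Ag⁺]^2(9.34×10⁻³)
[Ag⁺]^2 = 7.75×10⁻¹³ / (9.34×10⁻³) = 8.30×10⁻¹¹
[Ag⁺] = 9.11×10⁻⁶ M

9.11×10⁻⁶ M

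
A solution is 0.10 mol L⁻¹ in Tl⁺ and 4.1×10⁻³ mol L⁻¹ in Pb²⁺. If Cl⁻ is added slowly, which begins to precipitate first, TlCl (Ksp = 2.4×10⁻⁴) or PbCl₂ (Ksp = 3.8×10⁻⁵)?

Precipitation of each salt begins when its ion product equals Ksp.
For TlCl: [Cl⁻] = (Ksp/[Tl⁺]) = 2.4×10⁻³ mol L⁻¹
For PbCl₂: [Cl⁻] = (Ksp/[Pb²⁺])^(1/2) = 9.6×10⁻² mol L⁻¹
TlCl requires the lower [Cl⁻], so it precipitates first.

TlCl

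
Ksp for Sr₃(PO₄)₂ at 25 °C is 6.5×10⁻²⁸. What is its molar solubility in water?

Sr₃(PO₄)₂(s) ⇌ 3 Sr²⁺(aq) + 2 PO₄³⁻(aq)
Let s be the molar solubility. Then [Sr²⁺] = 3s and [PO₄³⁻] = 2s.
Ksp = [Sr²⁺]^3[PO₄³⁻]^2 = (3s)^3 · (2s)^2 = 108s^5
108s^5 = 6.5×10⁻²⁸  ⇒  s^5 = 6.0×10⁻³⁰
Taking the 5th root, s = 1.4×10⁻⁶ M.

1.4×10⁻⁶ M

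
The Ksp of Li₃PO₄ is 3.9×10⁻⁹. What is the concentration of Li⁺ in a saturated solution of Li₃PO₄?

1.0×10⁻² M

Li₃PO₄(s) ⇌ 3 Li⁺(aq) + PO₄³⁻(aq)
Call the molar solubility s, so that [Li⁺] = 3s and [PO₄³⁻] = s.
Ksp = [Li⁺]^3[PO₄³⁻] = (3s)^3 · s = 27s^4 = 3.9×10⁻⁹
s = 3.5×10⁻³ mol/L
[Li⁺] = 3s = 1.0×10⁻² mol/L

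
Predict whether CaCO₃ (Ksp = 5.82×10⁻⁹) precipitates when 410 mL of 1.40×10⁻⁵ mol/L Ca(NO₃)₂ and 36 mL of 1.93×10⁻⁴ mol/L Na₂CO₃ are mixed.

No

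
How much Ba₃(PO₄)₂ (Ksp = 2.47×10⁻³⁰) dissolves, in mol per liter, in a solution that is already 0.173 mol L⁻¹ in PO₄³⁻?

1.45×10⁻¹⁰ M

Ba₃(PO₄)₂(s) ⇌ 3 Ba²⁺(aq) + 2 PO₄³⁻(aq)
Let s be the solubility of Ba₃(PO₄)₂ here. The common ion gives [PO₄³⁻] ≈ 0.173 mol L⁻¹, and [Ba²⁺] = 3s.
Ksp = [Ba²⁺]^3[PO₄³⁻]^2 = (3s)^3(0.173)^2
(3s)^3 = 2.47×10⁻³⁰ / (0.173)^2 = 8.25×10⁻²⁹
s = 1.45×10⁻¹⁰ mol L⁻¹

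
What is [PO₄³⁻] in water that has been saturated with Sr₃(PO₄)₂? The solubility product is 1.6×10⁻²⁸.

Sr₃(PO₄)₂(s) ⇌ 3 Sr²⁺(aq) + 2 PO₄³⁻(aq)
Call the molar solubility s, so that [Sr²⁺] = 3s and [PO₄³⁻] = 2s.
Ksp = [Sr²⁺]^3[PO₄³⁻]^2 = (3s)^3 · (2s)^2 = 108s^5 = 1.6×10⁻²⁸
s = 1.1×10⁻⁶ mol/L
[PO₄³⁻] = 2s = 2.2×10⁻⁶ mol/L

2.2×10⁻⁶ M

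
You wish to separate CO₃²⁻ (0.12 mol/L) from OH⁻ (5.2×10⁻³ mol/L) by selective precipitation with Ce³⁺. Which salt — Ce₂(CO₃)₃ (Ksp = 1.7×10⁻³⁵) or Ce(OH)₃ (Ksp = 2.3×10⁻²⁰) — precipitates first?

Ce₂(CO₃)₃

Precipitation of each salt begins when its ion product equals Ksp.
For Ce₂(CO₃)₃: [Ce³⁺] = (Ksp/[CO₃²⁻]^3)^(1/2) = 9.9×10⁻¹⁷ mol/L
For Ce(OH)₃: [Ce³⁺] = (Ksp/[OH⁻]^3) = 1.6×10⁻¹³ mol/L
Since Ce₂(CO₃)₃ needs less Ce³⁺ to reach saturation, it precipitates first.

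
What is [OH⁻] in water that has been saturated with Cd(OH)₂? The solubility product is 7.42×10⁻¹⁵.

Cd(OH)₂(s) ⇌ Cd²⁺(aq) + 2 OH⁻(aq)
With molar solubility s: [Cd²⁺] = s, [OH⁻] = 2s.
Ksp = [Cd²⁺][OH⁻]^2 = s · (2s)^2 = 4s^3 = 7.42×10⁻¹⁵
s = 1.23×10⁻⁵ mol/L
[OH⁻] = 2s = 2.46×10⁻⁵ mol/L

2.46×10⁻⁵ M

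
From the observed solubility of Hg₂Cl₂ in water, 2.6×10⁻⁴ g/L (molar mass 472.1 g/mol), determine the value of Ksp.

Ksp = 6.7×10⁻¹⁹

Convert to molarity: s = 2.6×10⁻⁴ / 472.1 = 5.507×10⁻⁷ mol/L
Hg₂Cl₂(s) ⇌ Hg₂²⁺(aq) + 2 Cl⁻(aq)
If s mol/L of Hg₂Cl₂ dissolves, [Hg₂²⁺] = s and [Cl⁻] = 2s.
Ksp = [Hg₂²⁺][Cl⁻]^2 = s · (2s)^2 = 4s^3
Ksp = 4 × (5.507×10⁻⁷)^3 = 6.7×10⁻¹⁹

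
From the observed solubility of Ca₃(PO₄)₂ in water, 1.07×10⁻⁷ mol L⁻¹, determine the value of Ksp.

Ksp = 1.51×10⁻³³

Ca₃(PO₄)₂(s) ⇌ 3 Ca²⁺(aq) + 2 PO₄³⁻(aq)
Call the molar solubility s, so that [Ca²⁺] = 3s and [PO₄³⁻] = 2s.
Ksp = [Ca²⁺]^3[PO₄³⁻]^2 = (3s)^3 · (2s)^2 = 108s^5
Ksp = 108 × (1.07×10⁻⁷)^5 = 1.51×10⁻³³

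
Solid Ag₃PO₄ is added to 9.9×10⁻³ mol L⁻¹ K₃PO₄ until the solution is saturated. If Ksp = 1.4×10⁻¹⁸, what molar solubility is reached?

1.7×10⁻⁶ M

Ag₃PO₄(s) ⇌ 3 Ag⁺(aq) + PO₄³⁻(aq)
Let s be the solubility of Ag₃PO₄ here. The common ion gives [PO₄³⁻] ≈ 9.9×10⁻³ mol L⁻¹, and [Ag⁺] = 3s.
Ksp = [Ag⁺]^3[PO₄³⁻] = (3s)^3(9.9×10⁻³)
(3s)^3 = 1.4×10⁻¹⁸ / (9.9×10⁻³) = 1.4×10⁻¹⁶
s = 1.7×10⁻⁶ mol L⁻¹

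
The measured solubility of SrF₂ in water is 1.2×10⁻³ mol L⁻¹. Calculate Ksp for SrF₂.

Ksp = 6.9×10⁻⁹

SrF₂(s) ⇌ Sr²⁺(aq) + 2 F⁻(aq)
With molar solubility s: [Sr²⁺] = s, [F⁻] = 2s.
Ksp = [Sr²⁺][F⁻]^2 = s · (2s)^2 = 4s^3
Ksp = 4 × (1.2×10⁻³)^3 = 6.9×10⁻⁹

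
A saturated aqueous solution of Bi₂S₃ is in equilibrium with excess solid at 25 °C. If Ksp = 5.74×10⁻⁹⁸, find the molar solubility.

1.40×10⁻²⁰ M

Bi₂S₃(s) ⇌ 2 Bi³⁺(aq) + 3 S²⁻(aq)
Call the molar solubility s, so that [Bi³⁺] = 2s and [S²⁻] = 3s.
Ksp = [Bi³⁺]^2[S²⁻]^3 = (2s)^2 · (3s)^3 = 108s^5
108s^5 = 5.74×10⁻⁹⁸  ⇒  s^5 = 5.31×10⁻¹⁰⁰
s = (5.31×10⁻¹⁰⁰)^(1/5) = 1.40×10⁻²⁰ M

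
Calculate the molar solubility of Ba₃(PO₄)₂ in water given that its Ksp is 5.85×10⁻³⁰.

5.58×10⁻⁷ M

Ba₃(PO₄)₂(s) ⇌ 3 Ba²⁺(aq) + 2 PO₄³⁻(aq)
For each mole of Ba₃(PO₄)₂ that dissolves per liter, [Ba²⁺] = 3s and [PO₄³⁻] = 2s; let s denote this solubility.
Ksp = [Ba²⁺]^3[PO₄³⁻]^2 = (3s)^3 · (2s)^2 = 108s^5
108s^5 = 5.85×10⁻³⁰  ⇒  s^5 = 5.42×10⁻³²
s = 5.58×10⁻⁷ mol L⁻¹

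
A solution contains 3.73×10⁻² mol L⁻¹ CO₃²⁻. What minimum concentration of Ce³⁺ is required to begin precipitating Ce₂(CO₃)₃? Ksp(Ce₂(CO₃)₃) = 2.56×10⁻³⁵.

7.02×10⁻¹⁶ M

The threshold for precipitation is Q = Ksp.
Ce₂(CO₃)₃(s) ⇌ 2 Ce³⁺(aq) + 3 CO₃²⁻(aq)
Ksp = [Ce³⁺]^2[CO₃²⁻]^3 = [Ce³⁺]^2(3.73×10⁻²)^3
[Ce³⁺]^2 = 2.56×10⁻³⁵ / (3.73×10⁻²)^3 = 4.93×10⁻³¹
[Ce³⁺] = 7.02×10⁻¹⁶ mol L⁻¹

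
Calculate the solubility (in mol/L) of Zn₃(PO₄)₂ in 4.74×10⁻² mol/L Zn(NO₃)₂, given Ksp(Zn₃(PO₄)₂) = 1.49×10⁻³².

Zn₃(PO₄)₂(s) ⇌ 3 Zn²⁺(aq) + 2 PO₄³⁻(aq)
The solution already contains Zn²⁺ at 4.74×10⁻² mol/L. Let s be the molar solubility of Zn₃(PO₄)₂.
[Zn²⁺] ≈ 4.74×10⁻² mol/L (common ion dominates); [PO₄³⁻] = 2s.
Ksp = [Zn²⁺]^3[PO₄³⁻]^2 = (4.74×10⁻²)^3(2s)^2
(2s)^2 = 1.49×10⁻³² / (4.74×10⁻²)^3 = 1.40×10⁻²⁸
s = 5.91×10⁻¹⁵ mol/L

5.91×10⁻¹⁵ M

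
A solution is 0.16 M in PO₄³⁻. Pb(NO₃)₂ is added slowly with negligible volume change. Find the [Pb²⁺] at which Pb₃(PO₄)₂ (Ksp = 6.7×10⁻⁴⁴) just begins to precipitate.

1.4×10⁻¹⁴ M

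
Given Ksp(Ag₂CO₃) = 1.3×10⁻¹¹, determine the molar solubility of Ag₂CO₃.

Ag₂CO₃(s) ⇌ 2 Ag⁺(aq) + CO₃²⁻(aq)
For each mole of Ag₂CO₃ that dissolves per liter, [Ag⁺] = 2s and [CO₃²⁻] = s; let s denote this solubility.
Ksp = [Ag⁺]^2[CO₃²⁻] = (2s)^2 · s = 4s^3
4s^3 = 1.3×10⁻¹¹  ⇒  s^3 = 3.3×10⁻¹²
s = 1.5×10⁻⁴ M

1.5×10⁻⁴ M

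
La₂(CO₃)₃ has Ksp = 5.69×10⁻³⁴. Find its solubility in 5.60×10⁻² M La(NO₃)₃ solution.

1.89×10⁻¹¹ M

La₂(CO₃)₃(s) ⇌ 2 La³⁺(aq) + 3 CO₃²⁻(aq)
Let s be the solubility of La₂(CO₃)₃ here. The common ion gives [La³⁺] ≈ 5.60×10⁻² M, and [CO₃²⁻] = 3s.
Ksp = [La³⁺]^2[CO₃²⁻]^3 = (5.60×10⁻²)^2(3s)^3
(3s)^3 = 5.69×10⁻³⁴ / (5.60×10⁻²)^2 = 1.81×10⁻³¹
s = 1.89×10⁻¹¹ M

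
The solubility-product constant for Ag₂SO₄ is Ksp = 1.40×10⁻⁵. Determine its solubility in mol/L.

Ag₂SO₄(s) ⇌ 2 Ag⁺(aq) + SO₄²⁻(aq)
With molar solubility s: [Ag⁺] = 2s, [SO₄²⁻] = s.
Ksp = [Ag⁺]^2[SO₄²⁻] = (2s)^2 · s = 4s^3
4s^3 = 1.40×10⁻⁵  ⇒  s^3 = 3.50×10⁻⁶
s = 1.52×10⁻² mol/L

1.52×10⁻² M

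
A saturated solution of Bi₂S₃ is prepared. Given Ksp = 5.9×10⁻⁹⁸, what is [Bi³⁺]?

2.8×10⁻²⁰ M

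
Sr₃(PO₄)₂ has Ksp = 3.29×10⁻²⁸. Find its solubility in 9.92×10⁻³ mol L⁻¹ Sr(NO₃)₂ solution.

9.18×10⁻¹² M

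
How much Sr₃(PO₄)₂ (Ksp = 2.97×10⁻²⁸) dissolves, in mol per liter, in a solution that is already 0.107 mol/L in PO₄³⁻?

9.87×10⁻¹⁰ M

Sr₃(PO₄)₂(s) ⇌ 3 Sr²⁺(aq) + 2 PO₄³⁻(aq)
The solution already contains PO₄³⁻ at 0.107 mol/L. Let s be the molar solubility of Sr₃(PO₄)₂.
[PO₄³⁻] ≈ 0.107 mol/L (common ion dominates); [Sr²⁺] = 3s.
Ksp = [Sr²⁺]^3[PO₄³⁻]^2 = (3s)^3(0.107)^2
(3s)^3 = 2.97×10⁻²⁸ / (0.107)^2 = 2.59×10⁻²⁶
s = 9.87×10⁻¹⁰ mol/L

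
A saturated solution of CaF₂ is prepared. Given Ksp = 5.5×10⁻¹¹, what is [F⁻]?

4.8×10⁻⁴ M

CaF₂(s) ⇌ Ca²⁺(aq) + 2 F⁻(aq)
Let s be the molar solubility. Then [Ca²⁺] = s and [F⁻] = 2s.
Ksp = [Ca²⁺][F⁻]^2 = s · (2s)^2 = 4s^3 = 5.5×10⁻¹¹
s = 2.4×10⁻⁴ M
[F⁻] = 2s = 4.8×10⁻⁴ M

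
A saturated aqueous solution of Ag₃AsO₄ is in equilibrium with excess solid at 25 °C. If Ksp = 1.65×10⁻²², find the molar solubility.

1.57×10⁻⁶ M

Ag₃AsO₄(s) ⇌ 3 Ag⁺(aq) + AsO₄³⁻(aq)
Call the molar solubility s, so that [Ag⁺] = 3s and [AsO₄³⁻] = s.
Ksp = [Ag⁺]^3[AsO₄³⁻] = (3s)^3 · s = 27s^4
27s^4 = 1.65×10⁻²²  ⇒  s^4 = 6.11×10⁻²⁴
s = (6.11×10⁻²⁴)^(1/4) = 1.57×10⁻⁶ mol/L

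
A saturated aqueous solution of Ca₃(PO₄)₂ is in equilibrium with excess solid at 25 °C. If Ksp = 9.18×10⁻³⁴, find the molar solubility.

9.68×10⁻⁸ M

Ca₃(PO₄)₂(s) ⇌ 3 Ca²⁺(aq) + 2 PO₄³⁻(aq)
For each mole of Ca₃(PO₄)₂ that dissolves per liter, [Ca²⁺] = 3s and [PO₄³⁻] = 2s; let s denote this solubility.
Ksp = [Ca²⁺]^3[PO₄³⁻]^2 = (3s)^3 · (2s)^2 = 108s^5
108s^5 = 9.18×10⁻³⁴  ⇒  s^5 = 8.50×10⁻³⁶
Taking the 5th root, s = 9.68×10⁻⁸ mol/L.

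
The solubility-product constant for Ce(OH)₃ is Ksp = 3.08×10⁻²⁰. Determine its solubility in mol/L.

Ce(OH)₃(s) ⇌ Ce³⁺(aq) + 3 OH⁻(aq)
If s mol/L of Ce(OH)₃ dissolves, [Ce³⁺] = s and [OH⁻] = 3s.
Ksp = [Ce³⁺][OH⁻]^3 = s · (3s)^3 = 27s^4
27s^4 = 3.08×10⁻²⁰  ⇒  s^4 = 1.14×10⁻²¹
Taking the 4th root, s = 5.81×10⁻⁶ M.

5.81×10⁻⁶ M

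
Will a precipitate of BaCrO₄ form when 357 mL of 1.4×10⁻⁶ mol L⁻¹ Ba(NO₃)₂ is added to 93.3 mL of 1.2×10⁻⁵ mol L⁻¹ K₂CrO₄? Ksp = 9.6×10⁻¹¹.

No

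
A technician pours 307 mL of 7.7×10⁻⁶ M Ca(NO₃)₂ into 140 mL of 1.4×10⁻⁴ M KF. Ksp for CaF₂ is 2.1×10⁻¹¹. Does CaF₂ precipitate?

Total volume after mixing = 307 + 140 = 447 mL.
[Ca²⁺] = (7.7×10⁻⁶)(307)/447 = 5.3×10⁻⁶ M
[F⁻] = (1.4×10⁻⁴)(140)/447 = 4.4×10⁻⁵ M
Q = [Ca²⁺][F⁻]^2 = 1.0×10⁻¹⁴
Q < Ksp (1.0×10⁻¹⁴ vs 2.1×10⁻¹¹); the solution remains unsaturated and no precipitate forms.

No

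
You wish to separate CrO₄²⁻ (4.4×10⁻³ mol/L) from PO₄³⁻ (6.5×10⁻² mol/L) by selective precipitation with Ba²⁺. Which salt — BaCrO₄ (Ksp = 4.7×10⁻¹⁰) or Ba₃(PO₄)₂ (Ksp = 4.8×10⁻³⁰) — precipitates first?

Ba₃(PO₄)₂

Precipitation of each salt begins when its ion product equals Ksp.
For BaCrO₄: [Ba²⁺] = (Ksp/[CrO₄²⁻]) = 1.1×10⁻⁷ mol/L
For Ba₃(PO₄)₂: [Ba²⁺] = (Ksp/[PO₄³⁻]^2)^(1/3) = 1.0×10⁻⁹ mol/L
The smaller threshold [Ba²⁺] is reached first, so Ba₃(PO₄)₂ precipitates first.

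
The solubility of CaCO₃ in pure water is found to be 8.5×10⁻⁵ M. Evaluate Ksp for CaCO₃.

CaCO₃(s) ⇌ Ca²⁺(aq) + CO₃²⁻(aq)
Let s be the molar solubility. Then [Ca²⁺] = s and [CO₃²⁻] = s.
Ksp = [Ca²⁺][CO₃²⁻] = s · s = s^2
Ksp = (8.5×10⁻⁵)^2 = 7.2×10⁻⁹

Ksp = 7.2×10⁻⁹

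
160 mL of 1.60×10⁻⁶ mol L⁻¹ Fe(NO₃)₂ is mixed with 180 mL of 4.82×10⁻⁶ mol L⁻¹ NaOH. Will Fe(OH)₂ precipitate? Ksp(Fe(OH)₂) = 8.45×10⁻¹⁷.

No

After mixing, V = 160 mL + 180 mL = 340 mL.
[Fe²⁺] = (1.60×10⁻⁶)(160)/340 = 7.53×10⁻⁷ mol L⁻¹
[OH⁻] = (4.82×10⁻⁶)(180)/340 = 2.55×10⁻⁶ mol L⁻¹
Q = [Fe²⁺][OH⁻]^2 = 4.90×10⁻¹⁸
Since Q (4.90×10⁻¹⁸) is less than Ksp (8.45×10⁻¹⁷), no Fe(OH)₂ precipitates.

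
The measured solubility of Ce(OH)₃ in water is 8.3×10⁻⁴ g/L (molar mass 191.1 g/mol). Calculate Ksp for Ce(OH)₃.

Convert to molarity: s = 8.3×10⁻⁴ / 191.1 = 4.343×10⁻⁶ mol/L
Ce(OH)₃(s) ⇌ Ce³⁺(aq) + 3 OH⁻(aq)
With molar solubility s: [Ce³⁺] = s, [OH⁻] = 3s.
Ksp = [Ce³⁺][OH⁻]^3 = s · (3s)^3 = 27s^4
Ksp = 27 × (4.343×10⁻⁶)^4 = 9.6×10⁻²¹

Ksp = 9.6×10⁻²¹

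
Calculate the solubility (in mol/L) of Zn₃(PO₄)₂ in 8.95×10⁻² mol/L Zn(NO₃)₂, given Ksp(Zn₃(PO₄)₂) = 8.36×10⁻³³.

Zn₃(PO₄)₂(s) ⇌ 3 Zn²⁺(aq) + 2 PO₄³⁻(aq)
The solution already contains Zn²⁺ at 8.95×10⁻² mol/L. Let s be the molar solubility of Zn₃(PO₄)₂.
[Zn²⁺] ≈ 8.95×10⁻² mol/L (common ion dominates); [PO₄³⁻] = 2s.
Ksp = [Zn²⁺]^3[PO₄³⁻]^2 = (8.95×10⁻²)^3(2s)^2
(2s)^2 = 8.36×10⁻³³ / (8.95×10⁻²)^3 = 1.17×10⁻²⁹
s = 1.71×10⁻¹⁵ mol/L

1.71×10⁻¹⁵ M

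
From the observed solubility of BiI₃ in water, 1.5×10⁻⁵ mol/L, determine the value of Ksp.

Ksp = 1.4×10⁻¹⁸

BiI₃(s) ⇌ Bi³⁺(aq) + 3 I⁻(aq)
With molar solubility s: [Bi³⁺] = s, [I⁻] = 3s.
Ksp = [Bi³⁺][I⁻]^3 = s · (3s)^3 = 27s^4
Ksp = 27 × (1.5×10⁻⁵)^4 = 1.4×10⁻¹⁸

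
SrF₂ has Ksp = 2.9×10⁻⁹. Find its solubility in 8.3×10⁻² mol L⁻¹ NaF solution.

SrF₂(s) ⇌ Sr²⁺(aq) + 2 F⁻(aq)
With F⁻ already at 8.3×10⁻² mol L⁻¹ and s small, take [F⁻] ≈ 8.3×10⁻² mol L⁻¹ and [Sr²⁺] = s.
Ksp = [Sr²⁺][F⁻]^2 = s(8.3×10⁻²)^2
s = 2.9×10⁻⁹ / (8.3×10⁻²)^2 = 4.2×10⁻⁷
s = 4.2×10⁻⁷ mol L⁻¹

4.2×10⁻⁷ M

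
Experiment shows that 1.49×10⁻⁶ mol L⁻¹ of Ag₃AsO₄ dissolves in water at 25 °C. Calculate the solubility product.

Ag₃AsO₄(s) ⇌ 3 Ag⁺(aq) + AsO₄³⁻(aq)
For each mole of Ag₃AsO₄ that dissolves per liter, [Ag⁺] = 3s and [AsO₄³⁻] = s; let s denote this solubility.
Ksp = [Ag⁺]^3[AsO₄³⁻] = (3s)^3 · s = 27s^4
Ksp = 27 × (1.49×10⁻⁶)^4 = 1.33×10⁻²²

Ksp = 1.33×10⁻²²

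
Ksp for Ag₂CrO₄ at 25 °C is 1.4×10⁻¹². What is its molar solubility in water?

7.0×10⁻⁵ M

Ag₂CrO₄(s) ⇌ 2 Ag⁺(aq) + CrO₄²⁻(aq)
If s mol/L of Ag₂CrO₄ dissolves, [Ag⁺] = 2s and [CrO₄²⁻] = s.
Ksp = [Ag⁺]^2[CrO₄²⁻] = (2s)^2 · s = 4s^3
4s^3 = 1.4×10⁻¹²  ⇒  s^3 = 3.5×10⁻¹³
s = (3.5×10⁻¹³)^(1/3) = 7.0×10⁻⁵ M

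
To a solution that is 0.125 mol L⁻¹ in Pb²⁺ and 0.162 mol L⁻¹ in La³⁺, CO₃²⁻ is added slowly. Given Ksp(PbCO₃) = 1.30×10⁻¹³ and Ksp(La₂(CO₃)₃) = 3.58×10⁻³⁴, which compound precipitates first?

The threshold for precipitation is Q = Ksp.
For PbCO₃: [CO₃²⁻] = (Ksp/[Pb²⁺]) = 1.04×10⁻¹² mol L⁻¹
For La₂(CO₃)₃: [CO₃²⁻] = (Ksp/[La³⁺]^2)^(1/3) = 2.39×10⁻¹¹ mol L⁻¹
The smaller threshold [CO₃²⁻] is reached first, so PbCO₃ precipitates first.

PbCO₃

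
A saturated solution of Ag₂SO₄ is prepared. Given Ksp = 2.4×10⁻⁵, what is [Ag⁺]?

Ag₂SO₄(s) ⇌ 2 Ag⁺(aq) + SO₄²⁻(aq)
For each mole of Ag₂SO₄ that dissolves per liter, [Ag⁺] = 2s and [SO₄²⁻] = s; let s denote this solubility.
Ksp = [Ag⁺]^2[SO₄²⁻] = (2s)^2 · s = 4s^3 = 2.4×10⁻⁵
s = 1.8×10⁻² mol L⁻¹
[Ag⁺] = 2s = 3.6×10⁻² mol L⁻¹

3.6×10⁻² M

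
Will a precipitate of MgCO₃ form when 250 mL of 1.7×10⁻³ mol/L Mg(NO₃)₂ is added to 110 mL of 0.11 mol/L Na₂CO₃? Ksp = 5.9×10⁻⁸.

Yes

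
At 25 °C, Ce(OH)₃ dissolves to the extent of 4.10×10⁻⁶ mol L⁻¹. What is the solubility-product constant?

Ce(OH)₃(s) ⇌ Ce³⁺(aq) + 3 OH⁻(aq)
Let s be the molar solubility. Then [Ce³⁺] = s and [OH⁻] = 3s.
Ksp = [Ce³⁺][OH⁻]^3 = s · (3s)^3 = 27s^4
Ksp = 27 × (4.10×10⁻⁶)^4 = 7.63×10⁻²¹

Ksp = 7.63×10⁻²¹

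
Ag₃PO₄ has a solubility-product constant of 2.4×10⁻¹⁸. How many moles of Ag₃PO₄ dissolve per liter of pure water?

1.7×10⁻⁵ M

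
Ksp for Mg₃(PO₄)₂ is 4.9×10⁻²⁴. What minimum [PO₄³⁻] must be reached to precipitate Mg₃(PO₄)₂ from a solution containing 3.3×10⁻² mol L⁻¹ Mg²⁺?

The threshold for precipitation is Q = Ksp.
Mg₃(PO₄)₂(s) ⇌ 3 Mg²⁺(aq) + 2 PO₄³⁻(aq)
Ksp = [Mg²⁺]^3[PO₄³⁻]^2 = [PO₄³⁻]^2(3.3×10⁻²)^3
[PO₄³⁻]^2 = 4.9×10⁻²⁴ / (3.3×10⁻²)^3 = 1.4×10⁻¹⁹
[PO₄³⁻] = 3.7×10⁻¹⁰ mol L⁻¹

3.7×10⁻¹⁰ M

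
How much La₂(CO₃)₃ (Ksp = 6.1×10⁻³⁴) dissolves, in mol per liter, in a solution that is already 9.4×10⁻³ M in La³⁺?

6.3×10⁻¹¹ M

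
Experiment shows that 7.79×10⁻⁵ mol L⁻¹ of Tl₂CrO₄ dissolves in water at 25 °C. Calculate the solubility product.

Ksp = 1.89×10⁻¹²

Tl₂CrO₄(s) ⇌ 2 Tl⁺(aq) + CrO₄²⁻(aq)
Call the molar solubility s, so that [Tl⁺] = 2s and [CrO₄²⁻] = s.
Ksp = [Tl⁺]^2[CrO₄²⁻] = (2s)^2 · s = 4s^3
Ksp = 4 × (7.79×10⁻⁵)^3 = 1.89×10⁻¹²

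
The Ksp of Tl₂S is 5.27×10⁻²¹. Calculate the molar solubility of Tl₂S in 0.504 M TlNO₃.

Tl₂S(s) ⇌ 2 Tl⁺(aq) + S²⁻(aq)
Let s be the solubility of Tl₂S here. The common ion gives [Tl⁺] ≈ 0.504 M, and [S²⁻] = s.
Ksp = [Tl⁺]^2[S²⁻] = (0.504)^2s
s = 5.27×10⁻²¹ / (0.504)^2 = 2.07×10⁻²⁰
s = 2.07×10⁻²⁰ M

2.07×10⁻²⁰ M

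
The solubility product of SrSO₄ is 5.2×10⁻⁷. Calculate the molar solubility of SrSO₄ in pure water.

7.2×10⁻⁴ M

SrSO₄(s) ⇌ Sr²⁺(aq) + SO₄²⁻(aq)
With molar solubility s: [Sr²⁺] = s, [SO₄²⁻] = s.
Ksp = [Sr²⁺][SO₄²⁻] = s · s = s^2
s^2 = 5.2×10⁻⁷
s = 7.2×10⁻⁴ mol/L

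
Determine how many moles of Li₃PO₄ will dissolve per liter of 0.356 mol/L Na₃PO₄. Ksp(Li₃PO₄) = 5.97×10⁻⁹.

8.53×10⁻⁴ M

Li₃PO₄(s) ⇌ 3 Li⁺(aq) + PO₄³⁻(aq)
Let s be the solubility of Li₃PO₄ here. The common ion gives [PO₄³⁻] ≈ 0.356 mol/L, and [Li⁺] = 3s.
Ksp = [Li⁺]^3[PO₄³⁻] = (3s)^3(0.356)
(3s)^3 = 5.97×10⁻⁹ / (0.356) = 1.68×10⁻⁸
s = 8.53×10⁻⁴ mol/L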